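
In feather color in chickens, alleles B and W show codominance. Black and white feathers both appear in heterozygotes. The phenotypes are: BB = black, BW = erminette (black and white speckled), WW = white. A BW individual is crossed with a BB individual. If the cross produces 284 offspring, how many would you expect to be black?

Punnett square for BW × BB:
Offspring genotypes: 2 BB, 2 BW
Phenotype counts: 2 black, 2 erminette (black and white speckled)
black: 2 out of 4 → fraction 1/2
Expected count = 1/2 × 284 = 142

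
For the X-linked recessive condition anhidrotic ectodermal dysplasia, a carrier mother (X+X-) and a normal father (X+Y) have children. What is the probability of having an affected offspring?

Cross: X+X- × X+Y
Offspring: 1 X+X+, 1 X+Y, 1 X+X-, 1 X-Y
Probability of an affected offspring: 1/4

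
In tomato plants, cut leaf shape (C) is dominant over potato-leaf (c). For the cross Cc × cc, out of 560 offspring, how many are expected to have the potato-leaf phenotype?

Punnett square for Cc × cc:
Offspring genotypes: 2 Cc, 2 cc
Total offspring: 4
Count with target: 2
Probability: 2/4 = 1/2
Expected count = 1/2 × 560 = 280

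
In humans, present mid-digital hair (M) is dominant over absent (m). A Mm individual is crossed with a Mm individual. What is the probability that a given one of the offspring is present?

Punnett square for Mm × Mm:
Offspring genotypes: 1 MM, 2 Mm, 1 mm
present: 3, absent: 1
present: 3 out of 4
Probability: 3/4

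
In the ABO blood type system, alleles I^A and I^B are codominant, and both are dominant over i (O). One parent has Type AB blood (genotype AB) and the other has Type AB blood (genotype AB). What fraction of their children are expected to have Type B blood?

Cross: AB × AB
Possible offspring genotypes: 1 AA, 2 AB, 1 BB
Blood type counts: 1 Type A, 2 Type AB, 1 Type B
Probability of Type B: 1/4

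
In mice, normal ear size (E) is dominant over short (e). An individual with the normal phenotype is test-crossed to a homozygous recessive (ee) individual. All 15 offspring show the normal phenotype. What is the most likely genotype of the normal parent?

Test cross: ? × ee
All offspring are normal.
If the unknown parent were heterozygous (Ee), about half of 15 offspring would be short; none are. The unknown parent is most likely homozygous dominant (EE).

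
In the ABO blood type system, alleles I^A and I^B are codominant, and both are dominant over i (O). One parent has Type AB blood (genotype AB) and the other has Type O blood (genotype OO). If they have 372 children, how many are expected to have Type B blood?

Cross: AB × OO
Possible offspring genotypes: 2 AO, 2 BO
Blood type counts: 2 Type A, 2 Type B
Probability of Type B: 2/4 = 1/2
Expected count = 1/2 × 372 = 186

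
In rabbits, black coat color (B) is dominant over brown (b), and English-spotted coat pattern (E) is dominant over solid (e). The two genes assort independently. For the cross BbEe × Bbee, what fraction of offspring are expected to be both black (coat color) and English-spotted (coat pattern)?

Dihybrid cross BbEe × Bbee — consider each gene separately:
coat color: Bb × Bb → 1 BB, 2 Bb, 1 bb → 3 B_ : 1 bb (out of 4)
coat pattern: Ee × ee → 2 Ee, 2 ee → 2 E_ : 2 ee (out of 4)
Looking for: black (B_) and English-spotted (E_)
P(black) = 3/4, P(English-spotted) = 2/4
P(both) = 3/4 × 2/4 = 6/16 = 3/8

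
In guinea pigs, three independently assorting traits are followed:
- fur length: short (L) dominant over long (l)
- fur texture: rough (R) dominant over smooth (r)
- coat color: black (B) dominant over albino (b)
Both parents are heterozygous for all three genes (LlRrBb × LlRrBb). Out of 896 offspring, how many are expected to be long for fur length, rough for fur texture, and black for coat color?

Trihybrid cross: LlRrBb × LlRrBb
Each trait segregates independently with a 3:1 phenotypic ratio, so each gene contributes 3/4 (dominant) or 1/4 (recessive).
Target: long (fur length), rough (fur texture), black (coat color)
Probability = product of independent per-trait probabilities
= 1/4 × 3/4 × 3/4 = 9/64
Expected count = 9/64 × 896 = 126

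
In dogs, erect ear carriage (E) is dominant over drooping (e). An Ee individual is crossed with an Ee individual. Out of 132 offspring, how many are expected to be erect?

Punnett square for Ee × Ee:
Offspring genotypes: 1 EE, 2 Ee, 1 ee
erect: 3, drooping: 1
erect: 3 out of 4 → fraction 3/4
Expected count = 3/4 × 132 = 99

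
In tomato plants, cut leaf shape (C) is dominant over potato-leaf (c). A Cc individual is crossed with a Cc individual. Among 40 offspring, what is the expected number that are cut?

Punnett square for Cc × Cc:
Offspring genotypes: 1 CC, 2 Cc, 1 cc
cut: 3, potato-leaf: 1
cut: 3 out of 4 → fraction 3/4
Expected count = 3/4 × 40 = 30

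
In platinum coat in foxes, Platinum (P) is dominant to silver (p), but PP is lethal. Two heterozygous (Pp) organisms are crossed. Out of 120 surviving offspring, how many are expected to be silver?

Cross: Pp × Pp
Punnett square offspring (before lethality): 1 PP, 2 Pp, 1 pp
The PP genotype is lethal (embryos die); surviving offspring: 2 Pp, 1 pp
silver: 1 out of 3 → fraction 1/3
Expected count = 1/3 × 120 = 40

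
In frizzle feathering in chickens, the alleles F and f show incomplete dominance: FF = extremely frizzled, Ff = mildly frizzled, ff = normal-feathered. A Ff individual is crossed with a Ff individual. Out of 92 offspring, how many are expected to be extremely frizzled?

Punnett square for Ff × Ff:
Offspring genotypes: 1 FF, 2 Ff, 1 ff
Phenotype counts: 1 extremely frizzled, 2 mildly frizzled, 1 normal-feathered
extremely frizzled: 1 out of 4 → fraction 1/4
Expected count = 1/4 × 92 = 23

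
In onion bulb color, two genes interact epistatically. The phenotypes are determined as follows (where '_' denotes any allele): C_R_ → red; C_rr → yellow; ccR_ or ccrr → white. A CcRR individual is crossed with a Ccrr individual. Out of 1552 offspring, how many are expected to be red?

Cross: CcRR × Ccrr — consider each gene separately:
C gene: Cc × Cc → 1 CC, 2 Cc, 1 cc → 3 C_ : 1 cc (out of 4)
R gene: RR × rr → 4 Rr → 4 R_ (out of 4)
Genotype classes (out of 4 × 4 = 16): C_R_ = 3×4 = 12; ccR_ = 1×4 = 4
Apply the phenotype rules: C_R_ (12) → red; ccR_ (4) → white
Phenotype counts (out of 16): 12 red, 4 white
red: 12 out of 16 → fraction 3/4
Expected count = 3/4 × 1552 = 1164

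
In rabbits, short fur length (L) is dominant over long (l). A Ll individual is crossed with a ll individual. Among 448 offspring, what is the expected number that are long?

Punnett square for Ll × ll:
Offspring genotypes: 2 Ll, 2 ll
short: 2, long: 2
long: 2 out of 4 → fraction 1/2
Expected count = 1/2 × 448 = 224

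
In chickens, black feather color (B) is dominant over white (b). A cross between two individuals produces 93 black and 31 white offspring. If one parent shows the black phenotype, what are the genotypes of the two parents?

Observed offspring: 93 black, 31 white
The observed ratio simplifies to 3:1. White (bb) offspring appear, so each parent must contribute one b allele. The parent stated to show black carries B, so it is Bb. The other parent is then either Bb or bb: Bb × bb would give a 1:1 split, whereas Bb × Bb gives 3:1 — matching the data. So both parents are heterozygous (Bb × Bb).
Parent genotypes: Bb × Bb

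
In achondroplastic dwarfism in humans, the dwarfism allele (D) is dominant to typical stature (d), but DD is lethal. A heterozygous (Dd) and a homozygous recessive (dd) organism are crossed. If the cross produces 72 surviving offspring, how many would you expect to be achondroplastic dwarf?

Cross: Dd × dd
Punnett square offspring (before lethality): 2 Dd, 2 dd
No DD offspring are produced in this cross.
achondroplastic dwarf: 2 out of 4 → fraction 1/2
Expected count = 1/2 × 72 = 36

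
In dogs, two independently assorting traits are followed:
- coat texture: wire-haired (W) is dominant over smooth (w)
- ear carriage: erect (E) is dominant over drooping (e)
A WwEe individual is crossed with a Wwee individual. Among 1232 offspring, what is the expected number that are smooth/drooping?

Dihybrid cross WwEe × Wwee — consider each gene separately:
coat texture: Ww × Ww → 1 WW, 2 Ww, 1 ww → 3 W_ : 1 ww (out of 4)
ear carriage: Ee × ee → 2 Ee, 2 ee → 2 E_ : 2 ee (out of 4)
Combine (counts out of 4 × 4 = 16): wire-haired/erect (W_E_) = 3×2 = 6; wire-haired/drooping (W_ee) = 3×2 = 6; smooth/erect (wwE_) = 1×2 = 2; smooth/drooping (wwee) = 1×2 = 2
Phenotype counts (out of 16): 6 wire-haired/erect, 6 wire-haired/drooping, 2 smooth/erect, 2 smooth/drooping
smooth/drooping: 2 out of 16 → fraction 1/8
Expected count = 1/8 × 1232 = 154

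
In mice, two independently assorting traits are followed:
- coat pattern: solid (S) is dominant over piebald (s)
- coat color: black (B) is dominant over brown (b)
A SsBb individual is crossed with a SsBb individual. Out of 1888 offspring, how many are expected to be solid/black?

Dihybrid cross SsBb × SsBb — consider each gene separately:
coat pattern: Ss × Ss → 1 SS, 2 Ss, 1 ss → 3 S_ : 1 ss (out of 4)
coat color: Bb × Bb → 1 BB, 2 Bb, 1 bb → 3 B_ : 1 bb (out of 4)
Combine (counts out of 4 × 4 = 16): solid/black (S_B_) = 3×3 = 9; solid/brown (S_bb) = 3×1 = 3; piebald/black (ssB_) = 1×3 = 3; piebald/brown (ssbb) = 1×1 = 1
Phenotype counts (out of 16): 9 solid/black, 3 solid/brown, 3 piebald/black, 1 piebald/brown
solid/black: 9 out of 16 → fraction 9/16
Expected count = 9/16 × 1888 = 1062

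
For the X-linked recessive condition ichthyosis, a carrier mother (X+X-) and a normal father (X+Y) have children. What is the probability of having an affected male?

Cross: X+X- × X+Y
Offspring: 1 X+X+, 1 X+Y, 1 X+X-, 1 X-Y
Probability of an affected male: 1/4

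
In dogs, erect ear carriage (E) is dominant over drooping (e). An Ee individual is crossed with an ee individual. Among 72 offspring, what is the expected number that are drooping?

Punnett square for Ee × ee:
Offspring genotypes: 2 Ee, 2 ee
erect: 2, drooping: 2
drooping: 2 out of 4 → fraction 1/2
Expected count = 1/2 × 72 = 36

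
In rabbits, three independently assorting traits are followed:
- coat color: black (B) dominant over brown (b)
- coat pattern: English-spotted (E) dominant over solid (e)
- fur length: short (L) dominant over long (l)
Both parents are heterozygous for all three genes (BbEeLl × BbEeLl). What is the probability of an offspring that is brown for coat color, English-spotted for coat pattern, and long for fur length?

Trihybrid cross: BbEeLl × BbEeLl
Each trait segregates independently with a 3:1 phenotypic ratio, so each gene contributes 3/4 (dominant) or 1/4 (recessive).
Target: brown (coat color), English-spotted (coat pattern), long (fur length)
Probability = product of independent per-trait probabilities
= 1/4 × 3/4 × 1/4 = 3/64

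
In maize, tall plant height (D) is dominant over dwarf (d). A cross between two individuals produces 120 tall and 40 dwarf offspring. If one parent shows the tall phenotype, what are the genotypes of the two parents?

Observed offspring: 120 tall, 40 dwarf
The observed ratio simplifies to 3:1. Dwarf (dd) offspring appear, so each parent must contribute one d allele. The parent stated to show tall carries D, so it is Dd. The other parent is then either Dd or dd: Dd × dd would give a 1:1 split, whereas Dd × Dd gives 3:1 — matching the data. So both parents are heterozygous (Dd × Dd).
Parent genotypes: Dd × Dd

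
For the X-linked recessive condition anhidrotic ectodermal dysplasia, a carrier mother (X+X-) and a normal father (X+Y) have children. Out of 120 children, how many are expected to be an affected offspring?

Cross: X+X- × X+Y
Offspring: 1 X+X+, 1 X+Y, 1 X+X-, 1 X-Y
Probability of an affected offspring: 1/4
Expected count = 1/4 × 120 = 30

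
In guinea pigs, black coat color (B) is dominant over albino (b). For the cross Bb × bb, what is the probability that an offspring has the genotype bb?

Punnett square for Bb × bb:
Offspring genotypes: 2 Bb, 2 bb
Total offspring: 4
Count with target: 2
Probability: 2/4 = 1/2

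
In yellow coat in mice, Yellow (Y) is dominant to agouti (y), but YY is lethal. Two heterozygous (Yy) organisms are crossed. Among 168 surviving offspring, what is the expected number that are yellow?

Cross: Yy × Yy
Punnett square offspring (before lethality): 1 YY, 2 Yy, 1 yy
The YY genotype is lethal (embryos die); surviving offspring: 2 Yy, 1 yy
yellow: 2 out of 3 → fraction 2/3
Expected count = 2/3 × 168 = 112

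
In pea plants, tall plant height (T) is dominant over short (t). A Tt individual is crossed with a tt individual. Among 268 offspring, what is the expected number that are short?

Punnett square for Tt × tt:
Offspring genotypes: 2 Tt, 2 tt
tall: 2, short: 2
short: 2 out of 4 → fraction 1/2
Expected count = 1/2 × 268 = 134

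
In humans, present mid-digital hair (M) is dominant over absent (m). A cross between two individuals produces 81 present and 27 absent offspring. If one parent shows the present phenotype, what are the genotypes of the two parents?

Observed offspring: 81 present, 27 absent
The observed ratio simplifies to 3:1. Absent (mm) offspring appear, so each parent must contribute one m allele. The parent stated to show present carries M, so it is Mm. The other parent is then either Mm or mm: Mm × mm would give a 1:1 split, whereas Mm × Mm gives 3:1 — matching the data. So both parents are heterozygous (Mm × Mm).
Parent genotypes: Mm × Mm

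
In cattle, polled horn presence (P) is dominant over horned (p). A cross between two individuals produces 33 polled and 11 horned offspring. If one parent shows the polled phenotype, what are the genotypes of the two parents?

Observed offspring: 33 polled, 11 horned
The observed ratio simplifies to 3:1. Horned (pp) offspring appear, so each parent must contribute one p allele. The parent stated to show polled carries P, so it is Pp. The other parent is then either Pp or pp: Pp × pp would give a 1:1 split, whereas Pp × Pp gives 3:1 — matching the data. So both parents are heterozygous (Pp × Pp).
Parent genotypes: Pp × Pp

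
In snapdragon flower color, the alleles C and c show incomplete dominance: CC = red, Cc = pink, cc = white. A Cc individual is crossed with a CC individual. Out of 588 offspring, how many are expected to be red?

Punnett square for Cc × CC:
Offspring genotypes: 2 CC, 2 Cc
Phenotype counts: 2 red, 2 pink
red: 2 out of 4 → fraction 1/2
Expected count = 1/2 × 588 = 294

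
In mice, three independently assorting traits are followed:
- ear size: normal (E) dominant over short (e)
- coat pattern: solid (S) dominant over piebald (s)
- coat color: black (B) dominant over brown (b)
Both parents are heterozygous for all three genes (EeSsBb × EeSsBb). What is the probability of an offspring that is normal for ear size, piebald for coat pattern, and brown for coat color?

Trihybrid cross: EeSsBb × EeSsBb
Each trait segregates independently with a 3:1 phenotypic ratio, so each gene contributes 3/4 (dominant) or 1/4 (recessive).
Target: normal (ear size), piebald (coat pattern), brown (coat color)
Probability = product of independent per-trait probabilities
= 3/4 × 1/4 × 1/4 = 3/64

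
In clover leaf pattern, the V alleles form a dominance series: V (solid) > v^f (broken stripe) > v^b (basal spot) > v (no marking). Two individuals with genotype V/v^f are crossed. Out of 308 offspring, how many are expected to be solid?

Cross: V/v^f × V/v^f
Allele dominance: V > v^f > v^b > v
Offspring genotypes: 1 V/V, 2 V/v^f, 1 v^f/v^f
Phenotype counts: 3 solid, 1 broken stripe
solid: 3 out of 4 → fraction 3/4
Expected count = 3/4 × 308 = 231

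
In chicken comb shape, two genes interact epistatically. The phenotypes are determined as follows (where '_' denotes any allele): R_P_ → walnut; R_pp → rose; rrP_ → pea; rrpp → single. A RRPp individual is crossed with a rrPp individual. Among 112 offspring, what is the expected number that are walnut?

Cross: RRPp × rrPp — consider each gene separately:
R gene: RR × rr → 4 Rr → 4 R_ (out of 4)
P gene: Pp × Pp → 1 PP, 2 Pp, 1 pp → 3 P_ : 1 pp (out of 4)
Genotype classes (out of 4 × 4 = 16): R_P_ = 4×3 = 12; R_pp = 4×1 = 4
Apply the phenotype rules: R_P_ (12) → walnut; R_pp (4) → rose
Phenotype counts (out of 16): 12 walnut, 4 rose
walnut: 12 out of 16 → fraction 3/4
Expected count = 3/4 × 112 = 84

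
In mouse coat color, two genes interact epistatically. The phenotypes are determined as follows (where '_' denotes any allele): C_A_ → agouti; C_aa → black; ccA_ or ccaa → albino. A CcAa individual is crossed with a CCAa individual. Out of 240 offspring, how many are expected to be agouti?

Cross: CcAa × CCAa — consider each gene separately:
C gene: Cc × CC → 2 CC, 2 Cc → 4 C_ (out of 4)
A gene: Aa × Aa → 1 AA, 2 Aa, 1 aa → 3 A_ : 1 aa (out of 4)
Genotype classes (out of 4 × 4 = 16): C_A_ = 4×3 = 12; C_aa = 4×1 = 4
Apply the phenotype rules: C_A_ (12) → agouti; C_aa (4) → black
Phenotype counts (out of 16): 12 agouti, 4 black
agouti: 12 out of 16 → fraction 3/4
Expected count = 3/4 × 240 = 180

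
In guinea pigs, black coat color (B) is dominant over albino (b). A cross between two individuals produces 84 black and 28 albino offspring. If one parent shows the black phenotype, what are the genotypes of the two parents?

Observed offspring: 84 black, 28 albino
The observed ratio simplifies to 3:1. Albino (bb) offspring appear, so each parent must contribute one b allele. The parent stated to show black carries B, so it is Bb. The other parent is then either Bb or bb: Bb × bb would give a 1:1 split, whereas Bb × Bb gives 3:1 — matching the data. So both parents are heterozygous (Bb × Bb).
Parent genotypes: Bb × Bb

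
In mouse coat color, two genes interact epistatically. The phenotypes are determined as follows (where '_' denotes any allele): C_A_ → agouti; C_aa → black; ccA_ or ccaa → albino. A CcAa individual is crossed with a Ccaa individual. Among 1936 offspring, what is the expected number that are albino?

Cross: CcAa × Ccaa — consider each gene separately:
C gene: Cc × Cc → 1 CC, 2 Cc, 1 cc → 3 C_ : 1 cc (out of 4)
A gene: Aa × aa → 2 Aa, 2 aa → 2 A_ : 2 aa (out of 4)
Genotype classes (out of 4 × 4 = 16): C_A_ = 3×2 = 6; C_aa = 3×2 = 6; ccA_ = 1×2 = 2; ccaa = 1×2 = 2
Apply the phenotype rules: C_A_ (6) → agouti; C_aa (6) → black; ccA_ (2) + ccaa (2) → albino
Phenotype counts (out of 16): 6 agouti, 6 black, 4 albino
albino: 4 out of 16 → fraction 1/4
Expected count = 1/4 × 1936 = 484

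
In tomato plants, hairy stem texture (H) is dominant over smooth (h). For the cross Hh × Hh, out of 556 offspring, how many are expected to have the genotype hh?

Punnett square for Hh × Hh:
Offspring genotypes: 1 HH, 2 Hh, 1 hh
Total offspring: 4
Count with target: 1
Probability: 1/4
Expected count = 1/4 × 556 = 139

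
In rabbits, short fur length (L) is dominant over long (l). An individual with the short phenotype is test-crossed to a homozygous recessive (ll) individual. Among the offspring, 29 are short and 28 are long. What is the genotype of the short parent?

Test cross: ? × ll
Offspring: 29 short, 28 long — approximately 1:1.
A 1:1 ratio in a test cross indicates the unknown parent is heterozygous (Ll).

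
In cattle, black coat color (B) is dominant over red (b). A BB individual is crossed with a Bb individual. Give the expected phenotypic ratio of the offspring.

Punnett square for BB × Bb:
Offspring genotypes: 2 BB, 2 Bb
black: 4, red: 0
Ratio: all black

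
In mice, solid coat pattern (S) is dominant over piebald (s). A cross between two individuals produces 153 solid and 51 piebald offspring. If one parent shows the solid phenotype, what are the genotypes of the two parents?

Observed offspring: 153 solid, 51 piebald
The observed ratio simplifies to 3:1. Piebald (ss) offspring appear, so each parent must contribute one s allele. The parent stated to show solid carries S, so it is Ss. The other parent is then either Ss or ss: Ss × ss would give a 1:1 split, whereas Ss × Ss gives 3:1 — matching the data. So both parents are heterozygous (Ss × Ss).
Parent genotypes: Ss × Ss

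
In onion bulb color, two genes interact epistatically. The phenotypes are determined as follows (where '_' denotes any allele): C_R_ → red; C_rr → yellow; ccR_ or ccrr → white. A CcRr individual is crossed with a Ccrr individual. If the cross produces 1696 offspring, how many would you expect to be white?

Cross: CcRr × Ccrr — consider each gene separately:
C gene: Cc × Cc → 1 CC, 2 Cc, 1 cc → 3 C_ : 1 cc (out of 4)
R gene: Rr × rr → 2 Rr, 2 rr → 2 R_ : 2 rr (out of 4)
Genotype classes (out of 4 × 4 = 16): C_R_ = 3×2 = 6; C_rr = 3×2 = 6; ccR_ = 1×2 = 2; ccrr = 1×2 = 2
Apply the phenotype rules: C_R_ (6) → red; C_rr (6) → yellow; ccR_ (2) + ccrr (2) → white
Phenotype counts (out of 16): 6 red, 6 yellow, 4 white
white: 4 out of 16 → fraction 1/4
Expected count = 1/4 × 1696 = 424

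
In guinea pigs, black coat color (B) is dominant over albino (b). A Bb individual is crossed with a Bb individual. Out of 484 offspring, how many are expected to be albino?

Punnett square for Bb × Bb:
Offspring genotypes: 1 BB, 2 Bb, 1 bb
black: 3, albino: 1
albino: 1 out of 4 → fraction 1/4
Expected count = 1/4 × 484 = 121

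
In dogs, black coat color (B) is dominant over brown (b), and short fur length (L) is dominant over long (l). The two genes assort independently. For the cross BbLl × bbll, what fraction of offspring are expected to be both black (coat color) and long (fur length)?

Dihybrid cross BbLl × bbll — consider each gene separately:
coat color: Bb × bb → 2 Bb, 2 bb → 2 B_ : 2 bb (out of 4)
fur length: Ll × ll → 2 Ll, 2 ll → 2 L_ : 2 ll (out of 4)
Looking for: black (B_) and long (ll)
P(black) = 2/4, P(long) = 2/4
P(both) = 2/4 × 2/4 = 4/16 = 1/4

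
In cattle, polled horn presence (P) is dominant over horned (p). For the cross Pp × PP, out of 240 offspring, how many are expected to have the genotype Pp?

Punnett square for Pp × PP:
Offspring genotypes: 2 PP, 2 Pp
Total offspring: 4
Count with target: 2
Probability: 2/4 = 1/2
Expected count = 1/2 × 240 = 120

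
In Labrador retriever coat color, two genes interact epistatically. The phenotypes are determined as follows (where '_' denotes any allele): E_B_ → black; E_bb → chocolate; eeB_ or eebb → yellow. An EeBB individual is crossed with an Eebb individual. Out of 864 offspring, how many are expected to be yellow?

Cross: EeBB × Eebb — consider each gene separately:
E gene: Ee × Ee → 1 EE, 2 Ee, 1 ee → 3 E_ : 1 ee (out of 4)
B gene: BB × bb → 4 Bb → 4 B_ (out of 4)
Genotype classes (out of 4 × 4 = 16): E_B_ = 3×4 = 12; eeB_ = 1×4 = 4
Apply the phenotype rules: E_B_ (12) → black; eeB_ (4) → yellow
Phenotype counts (out of 16): 12 black, 4 yellow
yellow: 4 out of 16 → fraction 1/4
Expected count = 1/4 × 864 = 216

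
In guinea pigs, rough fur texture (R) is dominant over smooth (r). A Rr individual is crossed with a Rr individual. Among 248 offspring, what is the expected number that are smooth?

Punnett square for Rr × Rr:
Offspring genotypes: 1 RR, 2 Rr, 1 rr
rough: 3, smooth: 1
smooth: 1 out of 4 → fraction 1/4
Expected count = 1/4 × 248 = 62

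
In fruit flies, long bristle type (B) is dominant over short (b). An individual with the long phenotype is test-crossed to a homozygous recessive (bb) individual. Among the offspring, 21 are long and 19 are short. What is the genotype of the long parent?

Test cross: ? × bb
Offspring: 21 long, 19 short — approximately 1:1.
A 1:1 ratio in a test cross indicates the unknown parent is heterozygous (Bb).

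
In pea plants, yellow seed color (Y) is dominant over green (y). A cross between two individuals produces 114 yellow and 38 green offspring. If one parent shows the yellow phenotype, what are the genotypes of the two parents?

Observed offspring: 114 yellow, 38 green
The observed ratio simplifies to 3:1. Green (yy) offspring appear, so each parent must contribute one y allele. The parent stated to show yellow carries Y, so it is Yy. The other parent is then either Yy or yy: Yy × yy would give a 1:1 split, whereas Yy × Yy gives 3:1 — matching the data. So both parents are heterozygous (Yy × Yy).
Parent genotypes: Yy × Yy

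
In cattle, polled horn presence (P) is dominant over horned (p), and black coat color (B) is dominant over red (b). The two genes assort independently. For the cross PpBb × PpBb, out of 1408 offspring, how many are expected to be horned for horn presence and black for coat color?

Dihybrid cross PpBb × PpBb — consider each gene separately:
horn presence: Pp × Pp → 1 PP, 2 Pp, 1 pp → 3 P_ : 1 pp (out of 4)
coat color: Bb × Bb → 1 BB, 2 Bb, 1 bb → 3 B_ : 1 bb (out of 4)
Looking for: horned (pp) and black (B_)
P(horned) = 1/4, P(black) = 3/4
P(both) = 1/4 × 3/4 = 3/16
Expected count = 3/16 × 1408 = 264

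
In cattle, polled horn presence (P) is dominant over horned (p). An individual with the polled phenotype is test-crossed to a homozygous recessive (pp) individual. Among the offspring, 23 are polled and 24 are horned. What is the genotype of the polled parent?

Test cross: ? × pp
Offspring: 23 polled, 24 horned — approximately 1:1.
A 1:1 ratio in a test cross indicates the unknown parent is heterozygous (Pp).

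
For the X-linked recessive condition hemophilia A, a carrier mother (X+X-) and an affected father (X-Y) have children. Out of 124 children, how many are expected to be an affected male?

Cross: X+X- × X-Y
Offspring: 1 X+X-, 1 X+Y, 1 X-X-, 1 X-Y
Probability of an affected male: 1/4
Expected count = 1/4 × 124 = 31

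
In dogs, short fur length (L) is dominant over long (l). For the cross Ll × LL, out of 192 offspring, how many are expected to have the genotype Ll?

Punnett square for Ll × LL:
Offspring genotypes: 2 LL, 2 Ll
Total offspring: 4
Count with target: 2
Probability: 2/4 = 1/2
Expected count = 1/2 × 192 = 96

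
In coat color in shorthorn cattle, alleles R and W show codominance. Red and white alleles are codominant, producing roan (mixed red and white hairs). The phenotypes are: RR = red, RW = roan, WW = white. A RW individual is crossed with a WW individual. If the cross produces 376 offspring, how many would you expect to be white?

Punnett square for RW × WW:
Offspring genotypes: 2 RW, 2 WW
Phenotype counts: 2 roan, 2 white
white: 2 out of 4 → fraction 1/2
Expected count = 1/2 × 376 = 188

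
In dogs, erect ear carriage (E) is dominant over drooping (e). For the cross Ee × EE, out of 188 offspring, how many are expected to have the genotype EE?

Punnett square for Ee × EE:
Offspring genotypes: 2 EE, 2 Ee
Total offspring: 4
Count with target: 2
Probability: 2/4 = 1/2
Expected count = 1/2 × 188 = 94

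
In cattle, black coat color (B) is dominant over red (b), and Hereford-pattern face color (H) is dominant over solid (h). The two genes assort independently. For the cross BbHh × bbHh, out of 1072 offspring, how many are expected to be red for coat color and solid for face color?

Dihybrid cross BbHh × bbHh — consider each gene separately:
coat color: Bb × bb → 2 Bb, 2 bb → 2 B_ : 2 bb (out of 4)
face color: Hh × Hh → 1 HH, 2 Hh, 1 hh → 3 H_ : 1 hh (out of 4)
Looking for: red (bb) and solid (hh)
P(red) = 2/4, P(solid) = 1/4
P(both) = 2/4 × 1/4 = 2/16 = 1/8
Expected count = 1/8 × 1072 = 134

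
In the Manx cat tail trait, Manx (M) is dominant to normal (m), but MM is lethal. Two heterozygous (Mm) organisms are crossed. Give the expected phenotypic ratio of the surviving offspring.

Cross: Mm × Mm
Punnett square offspring (before lethality): 1 MM, 2 Mm, 1 mm
The MM genotype is lethal (embryos die); surviving offspring: 2 Mm, 1 mm
Ratio: 2 Manx (tailless) : 1 normal-tailed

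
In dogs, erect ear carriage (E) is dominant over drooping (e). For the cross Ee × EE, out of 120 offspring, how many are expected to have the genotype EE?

Punnett square for Ee × EE:
Offspring genotypes: 2 EE, 2 Ee
Total offspring: 4
Count with target: 2
Probability: 2/4 = 1/2
Expected count = 1/2 × 120 = 60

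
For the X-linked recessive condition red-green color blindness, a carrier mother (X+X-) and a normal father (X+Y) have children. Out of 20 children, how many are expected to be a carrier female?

Cross: X+X- × X+Y
Offspring: 1 X+X+, 1 X+Y, 1 X+X-, 1 X-Y
Probability of a carrier female: 1/4
Expected count = 1/4 × 20 = 5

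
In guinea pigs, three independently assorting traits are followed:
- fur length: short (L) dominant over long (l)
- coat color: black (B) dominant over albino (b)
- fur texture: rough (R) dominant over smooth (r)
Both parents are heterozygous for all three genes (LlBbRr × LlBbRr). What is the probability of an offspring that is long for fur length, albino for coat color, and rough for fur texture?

Trihybrid cross: LlBbRr × LlBbRr
Each trait segregates independently with a 3:1 phenotypic ratio, so each gene contributes 3/4 (dominant) or 1/4 (recessive).
Target: long (fur length), albino (coat color), rough (fur texture)
Probability = product of independent per-trait probabilities
= 1/4 × 1/4 × 3/4 = 3/64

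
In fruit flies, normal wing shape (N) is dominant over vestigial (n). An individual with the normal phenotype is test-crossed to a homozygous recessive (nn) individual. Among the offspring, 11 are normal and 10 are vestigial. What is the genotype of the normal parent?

Test cross: ? × nn
Offspring: 11 normal, 10 vestigial — approximately 1:1.
A 1:1 ratio in a test cross indicates the unknown parent is heterozygous (Nn).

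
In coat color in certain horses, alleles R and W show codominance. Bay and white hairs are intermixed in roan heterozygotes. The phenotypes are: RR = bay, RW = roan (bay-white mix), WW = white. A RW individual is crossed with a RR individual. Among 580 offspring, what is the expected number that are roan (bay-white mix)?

Punnett square for RW × RR:
Offspring genotypes: 2 RR, 2 RW
Phenotype counts: 2 bay, 2 roan (bay-white mix)
roan (bay-white mix): 2 out of 4 → fraction 1/2
Expected count = 1/2 × 580 = 290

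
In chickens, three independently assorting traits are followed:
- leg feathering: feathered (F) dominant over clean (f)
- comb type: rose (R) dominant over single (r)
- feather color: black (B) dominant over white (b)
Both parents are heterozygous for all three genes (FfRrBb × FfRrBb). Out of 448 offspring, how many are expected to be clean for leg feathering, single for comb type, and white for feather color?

Trihybrid cross: FfRrBb × FfRrBb
Each trait segregates independently with a 3:1 phenotypic ratio, so each gene contributes 3/4 (dominant) or 1/4 (recessive).
Target: clean (leg feathering), single (comb type), white (feather color)
Probability = product of independent per-trait probabilities
= 1/4 × 1/4 × 1/4 = 1/64
Expected count = 1/64 × 448 = 7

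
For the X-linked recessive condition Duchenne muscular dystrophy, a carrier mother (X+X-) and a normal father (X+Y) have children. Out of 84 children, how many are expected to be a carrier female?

Cross: X+X- × X+Y
Offspring: 1 X+X+, 1 X+Y, 1 X+X-, 1 X-Y
Probability of a carrier female: 1/4
Expected count = 1/4 × 84 = 21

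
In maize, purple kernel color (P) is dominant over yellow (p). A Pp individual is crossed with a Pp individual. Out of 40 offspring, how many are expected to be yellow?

Punnett square for Pp × Pp:
Offspring genotypes: 1 PP, 2 Pp, 1 pp
purple: 3, yellow: 1
yellow: 1 out of 4 → fraction 1/4
Expected count = 1/4 × 40 = 10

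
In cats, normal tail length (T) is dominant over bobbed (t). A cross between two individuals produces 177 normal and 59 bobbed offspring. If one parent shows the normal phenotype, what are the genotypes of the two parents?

Observed offspring: 177 normal, 59 bobbed
The observed ratio simplifies to 3:1. Bobbed (tt) offspring appear, so each parent must contribute one t allele. The parent stated to show normal carries T, so it is Tt. The other parent is then either Tt or tt: Tt × tt would give a 1:1 split, whereas Tt × Tt gives 3:1 — matching the data. So both parents are heterozygous (Tt × Tt).
Parent genotypes: Tt × Tt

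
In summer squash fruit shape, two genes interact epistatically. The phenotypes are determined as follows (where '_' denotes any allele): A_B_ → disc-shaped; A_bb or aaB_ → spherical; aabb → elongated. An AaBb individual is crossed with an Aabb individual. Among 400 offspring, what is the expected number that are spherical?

Cross: AaBb × Aabb — consider each gene separately:
A gene: Aa × Aa → 1 AA, 2 Aa, 1 aa → 3 A_ : 1 aa (out of 4)
B gene: Bb × bb → 2 Bb, 2 bb → 2 B_ : 2 bb (out of 4)
Genotype classes (out of 4 × 4 = 16): A_B_ = 3×2 = 6; A_bb = 3×2 = 6; aaB_ = 1×2 = 2; aabb = 1×2 = 2
Apply the phenotype rules: A_B_ (6) → disc-shaped; A_bb (6) + aaB_ (2) → spherical; aabb (2) → elongated
Phenotype counts (out of 16): 6 disc-shaped, 8 spherical, 2 elongated
spherical: 8 out of 16 → fraction 1/2
Expected count = 1/2 × 400 = 200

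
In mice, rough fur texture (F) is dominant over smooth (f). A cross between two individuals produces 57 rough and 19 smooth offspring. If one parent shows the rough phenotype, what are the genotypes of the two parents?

Observed offspring: 57 rough, 19 smooth
The observed ratio simplifies to 3:1. Smooth (ff) offspring appear, so each parent must contribute one f allele. The parent stated to show rough carries F, so it is Ff. The other parent is then either Ff or ff: Ff × ff would give a 1:1 split, whereas Ff × Ff gives 3:1 — matching the data. So both parents are heterozygous (Ff × Ff).
Parent genotypes: Ff × Ff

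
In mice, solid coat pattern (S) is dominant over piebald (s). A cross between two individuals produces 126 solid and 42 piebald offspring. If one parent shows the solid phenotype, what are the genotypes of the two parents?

Observed offspring: 126 solid, 42 piebald
The observed ratio simplifies to 3:1. Piebald (ss) offspring appear, so each parent must contribute one s allele. The parent stated to show solid carries S, so it is Ss. The other parent is then either Ss or ss: Ss × ss would give a 1:1 split, whereas Ss × Ss gives 3:1 — matching the data. So both parents are heterozygous (Ss × Ss).
Parent genotypes: Ss × Ss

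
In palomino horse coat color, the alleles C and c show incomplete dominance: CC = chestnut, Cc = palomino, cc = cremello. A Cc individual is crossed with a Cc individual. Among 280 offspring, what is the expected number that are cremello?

Punnett square for Cc × Cc:
Offspring genotypes: 1 CC, 2 Cc, 1 cc
Phenotype counts: 1 chestnut, 2 palomino, 1 cremello
cremello: 1 out of 4 → fraction 1/4
Expected count = 1/4 × 280 = 70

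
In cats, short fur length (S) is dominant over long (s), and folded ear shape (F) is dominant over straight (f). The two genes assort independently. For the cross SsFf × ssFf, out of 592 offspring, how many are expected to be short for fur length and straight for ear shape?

Dihybrid cross SsFf × ssFf — consider each gene separately:
fur length: Ss × ss → 2 Ss, 2 ss → 2 S_ : 2 ss (out of 4)
ear shape: Ff × Ff → 1 FF, 2 Ff, 1 ff → 3 F_ : 1 ff (out of 4)
Looking for: short (S_) and straight (ff)
P(short) = 2/4, P(straight) = 1/4
P(both) = 2/4 × 1/4 = 2/16 = 1/8
Expected count = 1/8 × 592 = 74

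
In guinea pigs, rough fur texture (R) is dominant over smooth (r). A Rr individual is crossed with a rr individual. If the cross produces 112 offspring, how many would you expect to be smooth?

Punnett square for Rr × rr:
Offspring genotypes: 2 Rr, 2 rr
rough: 2, smooth: 2
smooth: 2 out of 4 → fraction 1/2
Expected count = 1/2 × 112 = 56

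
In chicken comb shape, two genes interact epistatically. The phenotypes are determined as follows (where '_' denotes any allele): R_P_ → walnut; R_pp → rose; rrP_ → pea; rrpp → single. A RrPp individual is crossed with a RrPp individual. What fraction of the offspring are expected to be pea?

Cross: RrPp × RrPp — consider each gene separately:
R gene: Rr × Rr → 1 RR, 2 Rr, 1 rr → 3 R_ : 1 rr (out of 4)
P gene: Pp × Pp → 1 PP, 2 Pp, 1 pp → 3 P_ : 1 pp (out of 4)
Genotype classes (out of 4 × 4 = 16): R_P_ = 3×3 = 9; R_pp = 3×1 = 3; rrP_ = 1×3 = 3; rrpp = 1×1 = 1
Apply the phenotype rules: R_P_ (9) → walnut; R_pp (3) → rose; rrP_ (3) → pea; rrpp (1) → single
Phenotype counts (out of 16): 9 walnut, 3 rose, 3 pea, 1 single
pea: 3 out of 16
Probability: 3/16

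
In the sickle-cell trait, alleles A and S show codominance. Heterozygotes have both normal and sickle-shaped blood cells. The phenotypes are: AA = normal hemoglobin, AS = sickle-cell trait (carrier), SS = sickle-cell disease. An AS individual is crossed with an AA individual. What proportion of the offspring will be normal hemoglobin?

Punnett square for AS × AA:
Offspring genotypes: 2 AA, 2 AS
Phenotype counts: 2 normal hemoglobin, 2 sickle-cell trait (carrier)
normal hemoglobin: 2 out of 4
Probability: 2/4 = 1/2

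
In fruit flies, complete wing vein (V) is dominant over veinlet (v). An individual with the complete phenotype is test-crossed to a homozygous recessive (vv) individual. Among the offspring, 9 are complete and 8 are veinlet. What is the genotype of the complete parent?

Test cross: ? × vv
Offspring: 9 complete, 8 veinlet — approximately 1:1.
A 1:1 ratio in a test cross indicates the unknown parent is heterozygous (Vv).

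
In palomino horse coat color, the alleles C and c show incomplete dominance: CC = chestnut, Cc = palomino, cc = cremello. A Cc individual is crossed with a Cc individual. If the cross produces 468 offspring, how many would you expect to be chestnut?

Punnett square for Cc × Cc:
Offspring genotypes: 1 CC, 2 Cc, 1 cc
Phenotype counts: 1 chestnut, 2 palomino, 1 cremello
chestnut: 1 out of 4 → fraction 1/4
Expected count = 1/4 × 468 = 117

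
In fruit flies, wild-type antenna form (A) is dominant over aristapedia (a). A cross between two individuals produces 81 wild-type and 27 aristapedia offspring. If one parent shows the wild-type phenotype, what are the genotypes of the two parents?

Observed offspring: 81 wild-type, 27 aristapedia
The observed ratio simplifies to 3:1. Aristapedia (aa) offspring appear, so each parent must contribute one a allele. The parent stated to show wild-type carries A, so it is Aa. The other parent is then either Aa or aa: Aa × aa would give a 1:1 split, whereas Aa × Aa gives 3:1 — matching the data. So both parents are heterozygous (Aa × Aa).
Parent genotypes: Aa × Aa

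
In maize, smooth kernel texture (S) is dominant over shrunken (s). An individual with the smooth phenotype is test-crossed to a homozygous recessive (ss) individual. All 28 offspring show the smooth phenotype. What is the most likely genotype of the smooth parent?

Test cross: ? × ss
All offspring are smooth.
If the unknown parent were heterozygous (Ss), about half of 28 offspring would be shrunken; none are. The unknown parent is most likely homozygous dominant (SS).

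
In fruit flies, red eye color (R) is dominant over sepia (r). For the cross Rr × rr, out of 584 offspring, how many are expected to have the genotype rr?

Punnett square for Rr × rr:
Offspring genotypes: 2 Rr, 2 rr
Total offspring: 4
Count with target: 2
Probability: 2/4 = 1/2
Expected count = 1/2 × 584 = 292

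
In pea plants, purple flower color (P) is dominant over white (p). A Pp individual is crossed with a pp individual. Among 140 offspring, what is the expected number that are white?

Punnett square for Pp × pp:
Offspring genotypes: 2 Pp, 2 pp
purple: 2, white: 2
white: 2 out of 4 → fraction 1/2
Expected count = 1/2 × 140 = 70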